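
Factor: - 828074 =-2^1*13^1*31849^1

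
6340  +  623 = 6963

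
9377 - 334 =9043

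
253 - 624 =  - 371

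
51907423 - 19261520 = 32645903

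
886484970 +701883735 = 1588368705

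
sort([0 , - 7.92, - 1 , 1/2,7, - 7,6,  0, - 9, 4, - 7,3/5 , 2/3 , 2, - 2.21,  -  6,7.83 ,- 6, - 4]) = [ - 9,-7.92, - 7, - 7,-6,-6, - 4 , - 2.21,  -  1 , 0,0, 1/2,3/5,2/3, 2,4 , 6, 7,7.83]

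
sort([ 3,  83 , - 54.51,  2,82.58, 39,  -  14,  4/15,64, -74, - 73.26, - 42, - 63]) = [ - 74, - 73.26,-63 , - 54.51, - 42, - 14 , 4/15,2,3, 39,64,82.58,83 ]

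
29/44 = 29/44 = 0.66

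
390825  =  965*405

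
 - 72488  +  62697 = -9791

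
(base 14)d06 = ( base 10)2554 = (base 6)15454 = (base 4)213322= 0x9fa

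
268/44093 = 268/44093 = 0.01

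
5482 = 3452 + 2030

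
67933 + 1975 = 69908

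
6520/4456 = 815/557= 1.46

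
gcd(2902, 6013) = 1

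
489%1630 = 489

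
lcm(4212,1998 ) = 155844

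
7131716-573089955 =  - 565958239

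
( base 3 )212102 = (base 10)632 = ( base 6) 2532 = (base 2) 1001111000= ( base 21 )192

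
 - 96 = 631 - 727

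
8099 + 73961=82060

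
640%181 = 97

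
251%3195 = 251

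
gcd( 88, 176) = 88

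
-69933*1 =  - 69933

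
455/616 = 65/88= 0.74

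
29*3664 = 106256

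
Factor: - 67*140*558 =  - 2^3*3^2*5^1*7^1*31^1*67^1 = -5234040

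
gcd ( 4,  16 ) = 4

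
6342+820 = 7162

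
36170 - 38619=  - 2449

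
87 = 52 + 35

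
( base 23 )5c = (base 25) 52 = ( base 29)4b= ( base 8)177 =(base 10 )127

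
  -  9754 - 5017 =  - 14771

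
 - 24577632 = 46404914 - 70982546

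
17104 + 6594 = 23698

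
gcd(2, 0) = 2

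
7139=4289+2850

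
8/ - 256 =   -  1/32 = - 0.03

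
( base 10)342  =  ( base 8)526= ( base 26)d4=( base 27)CI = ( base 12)246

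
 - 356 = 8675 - 9031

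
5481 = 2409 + 3072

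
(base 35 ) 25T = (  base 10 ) 2654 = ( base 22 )5AE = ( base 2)101001011110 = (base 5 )41104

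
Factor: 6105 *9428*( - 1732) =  - 99690352080 = - 2^4*3^1*5^1*11^1*37^1*433^1 *2357^1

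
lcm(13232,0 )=0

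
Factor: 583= 11^1*53^1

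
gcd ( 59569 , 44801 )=71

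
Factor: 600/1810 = 60/181 = 2^2*3^1*5^1*181^( - 1 )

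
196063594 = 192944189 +3119405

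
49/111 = 49/111  =  0.44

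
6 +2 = 8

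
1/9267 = 1/9267 = 0.00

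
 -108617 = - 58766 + - 49851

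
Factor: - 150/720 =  - 2^( - 3 ) * 3^ (  -  1)*5^1=-  5/24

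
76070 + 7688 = 83758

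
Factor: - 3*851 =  - 2553 =-  3^1*23^1*37^1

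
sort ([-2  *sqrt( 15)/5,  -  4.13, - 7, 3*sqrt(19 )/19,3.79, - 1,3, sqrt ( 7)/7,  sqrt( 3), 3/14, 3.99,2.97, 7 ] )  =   [ - 7,-4.13,-2*sqrt(15 ) /5, - 1,3/14, sqrt(7)/7,3 * sqrt( 19)/19, sqrt(3), 2.97, 3,3.79, 3.99,  7 ]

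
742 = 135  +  607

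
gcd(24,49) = 1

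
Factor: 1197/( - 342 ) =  - 7/2 = - 2^( - 1 )*7^1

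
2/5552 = 1/2776 = 0.00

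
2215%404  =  195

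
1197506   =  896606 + 300900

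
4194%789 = 249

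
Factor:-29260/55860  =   - 11/21= - 3^( - 1)*7^( - 1)*11^1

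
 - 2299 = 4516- 6815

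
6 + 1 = 7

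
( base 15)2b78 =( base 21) 103e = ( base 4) 2101322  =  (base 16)247a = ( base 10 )9338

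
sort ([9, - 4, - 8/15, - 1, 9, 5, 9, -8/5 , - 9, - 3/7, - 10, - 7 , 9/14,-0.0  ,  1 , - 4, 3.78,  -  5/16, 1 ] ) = [ - 10,-9, - 7, - 4, -4 , - 8/5,- 1 ,- 8/15, - 3/7, - 5/16, - 0.0, 9/14, 1, 1,3.78,5, 9, 9, 9 ] 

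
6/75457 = 6/75457 = 0.00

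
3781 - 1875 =1906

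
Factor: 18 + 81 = 99 = 3^2 * 11^1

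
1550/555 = 310/111 = 2.79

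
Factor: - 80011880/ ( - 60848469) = 2^3 * 3^( - 3 ) * 5^1*11^(-1 )*13^1*19^( - 1 )*41^(- 1)*151^1 * 263^(  -  1 )  *  1019^1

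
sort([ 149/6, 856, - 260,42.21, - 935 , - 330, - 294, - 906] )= [ - 935,-906,-330, - 294, - 260, 149/6,  42.21, 856]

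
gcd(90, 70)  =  10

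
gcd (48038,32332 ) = 2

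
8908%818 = 728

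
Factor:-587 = -587^1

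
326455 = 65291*5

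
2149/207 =10 + 79/207 = 10.38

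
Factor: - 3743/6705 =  - 3^( -2)*5^(  -  1) * 19^1*149^( - 1) * 197^1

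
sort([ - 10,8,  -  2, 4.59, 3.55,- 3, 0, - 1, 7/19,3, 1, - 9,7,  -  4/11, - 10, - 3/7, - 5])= [-10, - 10, - 9, -5, - 3, - 2, - 1, - 3/7, - 4/11,0,7/19 , 1, 3, 3.55 , 4.59,7,8] 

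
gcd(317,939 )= 1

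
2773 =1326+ 1447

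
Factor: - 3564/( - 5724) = 33/53 = 3^1*11^1*53^( - 1 ) 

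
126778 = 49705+77073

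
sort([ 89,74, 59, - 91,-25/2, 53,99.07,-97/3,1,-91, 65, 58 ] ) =[-91, - 91,-97/3,  -  25/2, 1, 53,58 , 59, 65, 74, 89, 99.07 ] 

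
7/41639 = 7/41639 =0.00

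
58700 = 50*1174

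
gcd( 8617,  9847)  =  1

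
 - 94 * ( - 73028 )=6864632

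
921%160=121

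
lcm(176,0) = 0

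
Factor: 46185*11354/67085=104876898/13417 = 2^1*3^1*7^1*811^1*3079^1*13417^( - 1 )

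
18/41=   18/41 = 0.44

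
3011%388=295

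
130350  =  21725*6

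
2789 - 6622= -3833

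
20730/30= 691 = 691.00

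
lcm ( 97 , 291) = 291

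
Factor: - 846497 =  - 61^1*13877^1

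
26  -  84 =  - 58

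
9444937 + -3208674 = 6236263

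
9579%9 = 3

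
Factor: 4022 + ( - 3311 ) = 3^2*79^1 = 711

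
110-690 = -580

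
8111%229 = 96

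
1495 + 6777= 8272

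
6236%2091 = 2054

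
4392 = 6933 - 2541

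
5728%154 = 30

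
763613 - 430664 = 332949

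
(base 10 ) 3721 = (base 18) B8D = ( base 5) 104341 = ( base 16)e89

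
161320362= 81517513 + 79802849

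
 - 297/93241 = -297/93241=-0.00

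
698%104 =74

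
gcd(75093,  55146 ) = 3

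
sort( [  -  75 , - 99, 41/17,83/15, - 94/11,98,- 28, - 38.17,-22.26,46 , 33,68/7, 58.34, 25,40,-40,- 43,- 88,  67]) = [-99, - 88, - 75,-43, - 40,-38.17, - 28, - 22.26,-94/11,41/17 , 83/15,  68/7, 25,  33, 40, 46,58.34,67, 98 ]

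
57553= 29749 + 27804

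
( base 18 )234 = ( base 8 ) 1302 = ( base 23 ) 17g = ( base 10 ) 706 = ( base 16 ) 2C2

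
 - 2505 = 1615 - 4120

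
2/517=2/517 = 0.00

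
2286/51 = 762/17 = 44.82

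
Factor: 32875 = 5^3*263^1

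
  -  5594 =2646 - 8240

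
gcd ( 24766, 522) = 58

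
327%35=12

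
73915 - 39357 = 34558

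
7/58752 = 7/58752=   0.00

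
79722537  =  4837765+74884772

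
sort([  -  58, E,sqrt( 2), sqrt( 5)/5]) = [  -  58, sqrt(5) /5,sqrt( 2),  E ] 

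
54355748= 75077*724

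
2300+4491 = 6791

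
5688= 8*711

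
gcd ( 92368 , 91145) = 1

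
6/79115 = 6/79115 = 0.00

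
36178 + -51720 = -15542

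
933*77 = 71841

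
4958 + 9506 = 14464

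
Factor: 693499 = 103^1 *6733^1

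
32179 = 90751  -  58572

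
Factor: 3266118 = 2^1*3^2*421^1*431^1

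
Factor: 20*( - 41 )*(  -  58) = 47560 = 2^3*5^1*29^1*41^1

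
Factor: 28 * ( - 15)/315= - 4/3 = - 2^2 * 3^ ( - 1 ) 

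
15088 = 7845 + 7243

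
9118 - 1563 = 7555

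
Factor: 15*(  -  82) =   -  2^1*3^1*5^1 * 41^1 = -  1230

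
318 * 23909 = 7603062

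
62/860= 31/430= 0.07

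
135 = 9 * 15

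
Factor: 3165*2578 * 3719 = 2^1*3^1*5^1 * 211^1*1289^1 * 3719^1 = 30344697030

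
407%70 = 57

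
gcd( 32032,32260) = 4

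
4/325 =4/325 = 0.01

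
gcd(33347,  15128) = 1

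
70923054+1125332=72048386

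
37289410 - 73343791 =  - 36054381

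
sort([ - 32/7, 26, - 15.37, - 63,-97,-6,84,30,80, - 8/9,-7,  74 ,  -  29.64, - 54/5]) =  [-97, - 63, - 29.64,-15.37, - 54/5, -7, - 6, - 32/7,-8/9,26,30,74, 80, 84 ]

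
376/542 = 188/271  =  0.69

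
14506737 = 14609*993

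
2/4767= 2/4767=0.00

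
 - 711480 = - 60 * 11858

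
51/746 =51/746  =  0.07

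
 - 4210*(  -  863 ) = 3633230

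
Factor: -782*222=-173604 =- 2^2*3^1*17^1*23^1*37^1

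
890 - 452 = 438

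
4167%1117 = 816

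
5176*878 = 4544528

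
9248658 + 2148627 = 11397285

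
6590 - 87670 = -81080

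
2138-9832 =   -  7694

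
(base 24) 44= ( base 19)55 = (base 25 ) 40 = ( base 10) 100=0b1100100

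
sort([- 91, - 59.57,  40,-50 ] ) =[-91,-59.57 ,-50,  40]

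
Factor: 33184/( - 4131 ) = - 2^5*3^(-5)*61^1 = - 1952/243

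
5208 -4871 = 337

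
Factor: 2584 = 2^3*17^1*19^1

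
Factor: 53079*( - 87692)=-2^2 * 3^1* 11^1*13^1 * 1361^1 * 1993^1 = - 4654603668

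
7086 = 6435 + 651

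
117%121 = 117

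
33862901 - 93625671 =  - 59762770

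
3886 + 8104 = 11990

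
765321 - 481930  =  283391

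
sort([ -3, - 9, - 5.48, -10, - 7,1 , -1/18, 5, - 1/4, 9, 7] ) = [ -10, - 9,  -  7, -5.48,  -  3,-1/4,-1/18,1,5, 7,9 ] 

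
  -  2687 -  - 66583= 63896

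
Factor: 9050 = 2^1*5^2*181^1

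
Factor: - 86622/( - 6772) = 2^( - 1)*3^1*1693^(-1)*14437^1 = 43311/3386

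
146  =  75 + 71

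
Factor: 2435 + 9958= 3^6*17^1 = 12393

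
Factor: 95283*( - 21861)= - 2082981663 = - 3^5*7^1*347^1*3529^1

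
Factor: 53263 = 7^2*1087^1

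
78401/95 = 825+26/95 =825.27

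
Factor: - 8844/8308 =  - 3^1*11^1*31^( - 1 ) = - 33/31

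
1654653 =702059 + 952594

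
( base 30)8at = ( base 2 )1110101101001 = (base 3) 101022212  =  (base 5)220104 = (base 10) 7529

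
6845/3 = 6845/3 = 2281.67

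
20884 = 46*454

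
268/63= 268/63 = 4.25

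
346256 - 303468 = 42788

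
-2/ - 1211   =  2/1211 = 0.00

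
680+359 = 1039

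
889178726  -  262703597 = 626475129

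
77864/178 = 38932/89 = 437.44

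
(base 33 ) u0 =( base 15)460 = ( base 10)990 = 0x3DE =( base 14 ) 50A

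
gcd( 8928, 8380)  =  4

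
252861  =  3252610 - 2999749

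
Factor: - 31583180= - 2^2*5^1 * 593^1*2663^1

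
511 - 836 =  -325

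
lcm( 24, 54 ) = 216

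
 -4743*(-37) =175491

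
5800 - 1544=4256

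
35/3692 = 35/3692 = 0.01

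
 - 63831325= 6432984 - 70264309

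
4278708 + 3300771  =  7579479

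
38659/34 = 38659/34 = 1137.03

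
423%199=25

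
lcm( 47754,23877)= 47754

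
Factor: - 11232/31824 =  - 6/17 = - 2^1 * 3^1 * 17^( - 1 ) 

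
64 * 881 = 56384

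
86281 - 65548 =20733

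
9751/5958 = 1 + 3793/5958 = 1.64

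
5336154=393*13578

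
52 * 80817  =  4202484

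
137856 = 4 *34464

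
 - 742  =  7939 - 8681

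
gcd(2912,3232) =32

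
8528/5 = 8528/5 = 1705.60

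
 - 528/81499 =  - 48/7409 = - 0.01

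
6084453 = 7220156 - 1135703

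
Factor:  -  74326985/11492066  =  -2^(-1)*5^1 * 5746033^(-1)*14865397^1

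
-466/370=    - 2 + 137/185=-1.26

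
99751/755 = 99751/755= 132.12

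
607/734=607/734  =  0.83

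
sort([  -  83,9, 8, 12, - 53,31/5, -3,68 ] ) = [ - 83 , - 53, - 3 , 31/5,  8, 9, 12,68]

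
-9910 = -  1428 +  - 8482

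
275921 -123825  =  152096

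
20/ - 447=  - 1 + 427/447  =  -0.04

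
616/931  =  88/133 = 0.66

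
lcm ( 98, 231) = 3234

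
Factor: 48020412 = 2^2*3^1* 11^1*23^1*15817^1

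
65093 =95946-30853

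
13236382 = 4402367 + 8834015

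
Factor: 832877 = 31^1 * 67^1 * 401^1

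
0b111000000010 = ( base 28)4g2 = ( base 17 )c6g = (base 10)3586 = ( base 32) 3G2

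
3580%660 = 280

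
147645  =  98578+49067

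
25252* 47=1186844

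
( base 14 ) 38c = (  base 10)712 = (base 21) 1cj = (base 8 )1310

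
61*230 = 14030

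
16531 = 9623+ 6908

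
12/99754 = 6/49877 = 0.00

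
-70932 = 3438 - 74370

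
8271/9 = 919  =  919.00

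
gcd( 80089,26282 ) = 1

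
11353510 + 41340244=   52693754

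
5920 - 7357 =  - 1437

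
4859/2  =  2429+1/2 = 2429.50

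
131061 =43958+87103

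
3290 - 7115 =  - 3825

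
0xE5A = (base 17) cc2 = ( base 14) 14A6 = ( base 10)3674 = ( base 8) 7132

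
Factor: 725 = 5^2*29^1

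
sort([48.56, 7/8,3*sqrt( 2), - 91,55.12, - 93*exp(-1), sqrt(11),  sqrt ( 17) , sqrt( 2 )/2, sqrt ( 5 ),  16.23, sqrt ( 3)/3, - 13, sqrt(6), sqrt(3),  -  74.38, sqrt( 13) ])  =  [ - 91, - 74.38, - 93*exp (-1), - 13, sqrt(3)/3, sqrt(2 )/2,7/8, sqrt(3), sqrt(5 ) , sqrt(6) , sqrt( 11), sqrt(13), sqrt ( 17 ), 3*sqrt( 2), 16.23, 48.56,55.12 ]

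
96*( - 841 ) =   -  80736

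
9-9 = 0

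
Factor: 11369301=3^1*71^1*53377^1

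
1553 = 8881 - 7328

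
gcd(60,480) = 60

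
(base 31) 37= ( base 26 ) 3M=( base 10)100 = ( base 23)48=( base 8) 144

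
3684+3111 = 6795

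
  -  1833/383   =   - 5 + 82/383 = -4.79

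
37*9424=348688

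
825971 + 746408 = 1572379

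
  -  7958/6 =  -1327+2/3  =  -  1326.33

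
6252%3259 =2993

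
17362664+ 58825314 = 76187978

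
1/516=1/516 = 0.00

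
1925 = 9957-8032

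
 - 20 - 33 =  - 53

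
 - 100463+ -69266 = - 169729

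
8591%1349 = 497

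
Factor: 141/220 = 2^(  -  2 )*3^1*5^( - 1)*11^( - 1)*47^1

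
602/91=86/13=6.62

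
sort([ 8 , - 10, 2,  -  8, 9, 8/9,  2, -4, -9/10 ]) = [ - 10, - 8,  -  4, - 9/10, 8/9, 2, 2, 8, 9 ]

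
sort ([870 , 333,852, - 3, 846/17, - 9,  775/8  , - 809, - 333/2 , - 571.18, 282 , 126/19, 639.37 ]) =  [-809, - 571.18, - 333/2 , - 9,-3, 126/19,846/17, 775/8, 282, 333,639.37,852, 870]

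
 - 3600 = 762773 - 766373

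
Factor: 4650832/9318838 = 2325416/4659419 = 2^3*139^( - 1 )*33521^ (-1 )*  290677^1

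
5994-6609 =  - 615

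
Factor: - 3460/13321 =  - 2^2*5^1*7^ ( - 1 )*11^( - 1) = -  20/77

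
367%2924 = 367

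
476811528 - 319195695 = 157615833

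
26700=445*60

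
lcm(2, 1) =2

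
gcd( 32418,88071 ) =3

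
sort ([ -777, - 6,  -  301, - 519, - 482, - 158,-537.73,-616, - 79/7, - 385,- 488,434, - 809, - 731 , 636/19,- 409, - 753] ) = [ - 809, - 777 , - 753 , - 731,-616, - 537.73, - 519,-488, - 482, - 409 , - 385, - 301, - 158 , - 79/7,- 6,636/19,  434]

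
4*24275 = 97100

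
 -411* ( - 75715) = 31118865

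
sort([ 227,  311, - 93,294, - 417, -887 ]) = [ - 887,- 417, - 93, 227, 294,  311 ] 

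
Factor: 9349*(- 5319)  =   - 49727331 =- 3^3*197^1*9349^1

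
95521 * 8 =764168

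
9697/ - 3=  - 9697/3= - 3232.33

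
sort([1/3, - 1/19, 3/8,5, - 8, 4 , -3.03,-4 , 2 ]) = [- 8,  -  4, - 3.03, - 1/19,1/3, 3/8, 2,4,5] 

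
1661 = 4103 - 2442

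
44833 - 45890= - 1057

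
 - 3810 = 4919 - 8729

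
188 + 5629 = 5817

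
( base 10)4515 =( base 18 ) dgf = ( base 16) 11a3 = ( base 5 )121030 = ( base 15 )1510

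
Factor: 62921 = 62921^1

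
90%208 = 90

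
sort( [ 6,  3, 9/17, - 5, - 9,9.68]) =[  -  9,-5, 9/17, 3 , 6, 9.68]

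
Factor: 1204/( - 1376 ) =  - 2^(-3) * 7^1 = -7/8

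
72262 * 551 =39816362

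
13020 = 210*62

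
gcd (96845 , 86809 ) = 1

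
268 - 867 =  - 599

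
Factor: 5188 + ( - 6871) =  - 1683 = -  3^2 * 11^1*17^1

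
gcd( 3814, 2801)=1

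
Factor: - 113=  - 113^1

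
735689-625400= 110289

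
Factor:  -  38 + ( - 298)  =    -  2^4 * 3^1 * 7^1 = -336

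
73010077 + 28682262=101692339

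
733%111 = 67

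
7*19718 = 138026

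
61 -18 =43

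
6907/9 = 767 + 4/9 = 767.44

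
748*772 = 577456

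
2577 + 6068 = 8645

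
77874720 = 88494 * 880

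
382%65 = 57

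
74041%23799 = 2644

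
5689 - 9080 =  - 3391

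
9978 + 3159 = 13137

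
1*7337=7337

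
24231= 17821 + 6410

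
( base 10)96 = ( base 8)140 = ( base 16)60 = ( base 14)6C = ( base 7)165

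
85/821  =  85/821 = 0.10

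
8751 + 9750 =18501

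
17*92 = 1564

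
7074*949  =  6713226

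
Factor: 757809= 3^3*13^1 * 17^1*127^1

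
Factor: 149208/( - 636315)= - 2^3*5^( - 1)*59^( - 1)*719^ (- 1 ) * 6217^1  =  -  49736/212105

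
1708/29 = 1708/29  =  58.90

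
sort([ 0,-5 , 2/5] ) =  [  -  5, 0,2/5 ] 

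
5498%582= 260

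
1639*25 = 40975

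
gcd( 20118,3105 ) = 3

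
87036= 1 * 87036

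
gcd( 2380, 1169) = 7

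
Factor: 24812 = 2^2*6203^1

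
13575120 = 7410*1832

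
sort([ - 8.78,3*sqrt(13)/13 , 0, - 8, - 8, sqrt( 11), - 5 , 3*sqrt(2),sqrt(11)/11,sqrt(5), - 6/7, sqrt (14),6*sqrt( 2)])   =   [ - 8.78, - 8,-8, - 5, - 6/7, 0, sqrt(11)/11, 3 * sqrt(13 ) /13 , sqrt ( 5 ), sqrt( 11 ), sqrt( 14), 3*sqrt ( 2) , 6*sqrt(2) ] 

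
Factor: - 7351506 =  -2^1*3^3*136139^1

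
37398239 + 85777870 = 123176109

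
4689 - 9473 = -4784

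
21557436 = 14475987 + 7081449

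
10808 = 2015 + 8793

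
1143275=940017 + 203258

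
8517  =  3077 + 5440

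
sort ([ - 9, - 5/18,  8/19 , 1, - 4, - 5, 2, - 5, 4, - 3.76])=[-9 , - 5, - 5, - 4, - 3.76, - 5/18,  8/19 , 1,2,4 ] 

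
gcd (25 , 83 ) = 1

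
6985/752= 6985/752 =9.29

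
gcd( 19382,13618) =22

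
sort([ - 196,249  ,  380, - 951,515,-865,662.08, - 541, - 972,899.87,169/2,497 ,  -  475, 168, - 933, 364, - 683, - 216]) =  [ - 972, - 951,- 933, - 865, - 683, - 541,-475, -216, - 196, 169/2,168,  249, 364,380,497,515, 662.08,899.87 ]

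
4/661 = 4/661 = 0.01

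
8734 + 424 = 9158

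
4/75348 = 1/18837 = 0.00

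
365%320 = 45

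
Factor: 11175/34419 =5^2* 7^( - 1)*11^( - 1) = 25/77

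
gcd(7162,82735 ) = 1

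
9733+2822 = 12555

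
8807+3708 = 12515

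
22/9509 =22/9509 = 0.00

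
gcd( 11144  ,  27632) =8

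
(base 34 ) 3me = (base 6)31330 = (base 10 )4230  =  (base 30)4l0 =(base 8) 10206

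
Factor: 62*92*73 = 416392 = 2^3*23^1* 31^1 *73^1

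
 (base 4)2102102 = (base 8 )22222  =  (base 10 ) 9362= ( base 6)111202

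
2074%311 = 208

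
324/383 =324/383 = 0.85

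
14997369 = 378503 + 14618866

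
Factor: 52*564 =2^4*3^1*13^1*47^1 = 29328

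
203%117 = 86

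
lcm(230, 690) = 690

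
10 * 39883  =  398830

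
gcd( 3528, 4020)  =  12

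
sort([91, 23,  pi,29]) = [ pi,23, 29,91] 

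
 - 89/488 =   -  89/488 = - 0.18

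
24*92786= 2226864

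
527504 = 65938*8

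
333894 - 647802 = -313908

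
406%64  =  22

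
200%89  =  22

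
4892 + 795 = 5687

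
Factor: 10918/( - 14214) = - 3^( - 1 )*23^( - 1) * 53^1 = - 53/69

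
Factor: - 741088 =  - 2^5* 23159^1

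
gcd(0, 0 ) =0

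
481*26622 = 12805182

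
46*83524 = 3842104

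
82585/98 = 82585/98 = 842.70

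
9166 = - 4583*(  -  2) 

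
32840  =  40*821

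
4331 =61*71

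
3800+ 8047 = 11847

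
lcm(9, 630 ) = 630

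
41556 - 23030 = 18526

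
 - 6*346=-2076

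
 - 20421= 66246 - 86667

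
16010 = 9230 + 6780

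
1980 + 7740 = 9720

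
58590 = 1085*54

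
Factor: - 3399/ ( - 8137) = 33/79  =  3^1*11^1*79^( - 1) 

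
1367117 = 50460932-49093815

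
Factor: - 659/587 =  - 587^(-1 ) * 659^1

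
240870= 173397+67473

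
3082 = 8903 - 5821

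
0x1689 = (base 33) 59R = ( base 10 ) 5769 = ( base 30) 6C9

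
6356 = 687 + 5669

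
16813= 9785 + 7028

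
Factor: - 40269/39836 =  - 2^( - 2)*3^1*23^( - 1 )*31^1 = - 93/92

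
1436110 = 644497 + 791613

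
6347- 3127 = 3220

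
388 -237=151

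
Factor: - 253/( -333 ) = 3^( - 2 )*11^1 * 23^1*37^(-1)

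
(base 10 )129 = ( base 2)10000001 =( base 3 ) 11210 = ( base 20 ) 69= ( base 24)59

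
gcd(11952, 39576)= 24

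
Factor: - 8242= -2^1* 13^1*317^1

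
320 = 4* 80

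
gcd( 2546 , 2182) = 2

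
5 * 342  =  1710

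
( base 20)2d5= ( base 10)1065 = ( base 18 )353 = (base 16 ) 429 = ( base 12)749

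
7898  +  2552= 10450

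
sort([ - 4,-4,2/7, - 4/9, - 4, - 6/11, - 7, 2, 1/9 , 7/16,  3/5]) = [-7, - 4, - 4,  -  4, -6/11,  -  4/9,1/9,2/7,  7/16,3/5,2]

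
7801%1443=586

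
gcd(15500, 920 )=20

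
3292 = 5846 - 2554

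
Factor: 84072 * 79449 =2^3*3^2 * 31^1 * 71^1*113^1*373^1= 6679436328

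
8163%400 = 163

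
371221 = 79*4699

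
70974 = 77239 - 6265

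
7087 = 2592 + 4495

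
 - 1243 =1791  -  3034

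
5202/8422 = 2601/4211= 0.62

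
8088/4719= 1 + 1123/1573 = 1.71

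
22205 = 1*22205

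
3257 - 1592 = 1665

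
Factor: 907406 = 2^1*453703^1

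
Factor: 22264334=2^1* 11132167^1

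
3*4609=13827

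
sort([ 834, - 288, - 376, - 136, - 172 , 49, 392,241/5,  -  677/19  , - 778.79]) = [ - 778.79, - 376,-288, - 172, - 136, - 677/19, 241/5,49,392, 834]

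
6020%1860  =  440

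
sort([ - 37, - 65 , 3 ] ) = [ - 65, - 37,3 ]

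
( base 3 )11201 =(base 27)4J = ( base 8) 177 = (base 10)127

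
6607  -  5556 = 1051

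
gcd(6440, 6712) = 8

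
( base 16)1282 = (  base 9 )6444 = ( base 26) 706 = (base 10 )4738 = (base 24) 85A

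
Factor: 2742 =2^1 * 3^1 * 457^1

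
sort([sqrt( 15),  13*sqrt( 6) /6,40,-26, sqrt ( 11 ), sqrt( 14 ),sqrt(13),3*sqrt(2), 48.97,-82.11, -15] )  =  [ - 82.11, - 26, - 15,sqrt(11 ),sqrt ( 13 ),sqrt( 14 ),sqrt(15),3*sqrt(2),13*  sqrt(6 )/6, 40,48.97] 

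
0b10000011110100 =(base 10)8436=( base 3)102120110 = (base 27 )bfc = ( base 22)H9A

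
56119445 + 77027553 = 133146998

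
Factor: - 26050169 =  - 26050169^1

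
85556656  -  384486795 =  -  298930139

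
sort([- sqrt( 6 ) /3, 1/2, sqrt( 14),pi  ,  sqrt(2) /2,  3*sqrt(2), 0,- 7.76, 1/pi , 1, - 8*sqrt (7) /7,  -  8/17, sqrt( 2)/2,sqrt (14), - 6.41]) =[ - 7.76, - 6.41, - 8*sqrt( 7) /7, - sqrt(6)/3, - 8/17 , 0, 1/pi, 1/2 , sqrt( 2)/2, sqrt( 2 ) /2,  1, pi,sqrt( 14), sqrt( 14), 3*sqrt(2) ] 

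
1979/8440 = 1979/8440 = 0.23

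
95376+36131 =131507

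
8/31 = 8/31  =  0.26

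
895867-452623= 443244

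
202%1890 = 202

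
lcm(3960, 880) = 7920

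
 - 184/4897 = -1 + 4713/4897 = - 0.04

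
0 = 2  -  2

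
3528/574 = 6 + 6/41 = 6.15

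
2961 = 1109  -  -1852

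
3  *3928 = 11784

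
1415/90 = 15 + 13/18  =  15.72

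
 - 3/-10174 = 3/10174  =  0.00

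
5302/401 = 5302/401=13.22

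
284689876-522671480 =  - 237981604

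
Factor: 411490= 2^1*5^1*41149^1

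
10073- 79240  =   -69167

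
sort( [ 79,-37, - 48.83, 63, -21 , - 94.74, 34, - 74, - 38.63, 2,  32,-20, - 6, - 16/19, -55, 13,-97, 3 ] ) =[ -97 ,-94.74 , - 74, - 55,-48.83,-38.63,  -  37, - 21, - 20 , - 6,-16/19  ,  2,3 , 13,32, 34, 63 , 79] 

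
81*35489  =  2874609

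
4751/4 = 4751/4   =  1187.75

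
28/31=28/31= 0.90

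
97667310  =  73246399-  -  24420911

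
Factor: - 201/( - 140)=2^( - 2)* 3^1*5^ ( - 1)*7^( - 1)*67^1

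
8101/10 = 8101/10  =  810.10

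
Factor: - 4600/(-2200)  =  11^( - 1 )* 23^1 = 23/11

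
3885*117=454545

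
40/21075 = 8/4215 = 0.00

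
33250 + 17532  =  50782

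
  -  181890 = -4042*45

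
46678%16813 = 13052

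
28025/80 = 5605/16 = 350.31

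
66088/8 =8261 = 8261.00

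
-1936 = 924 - 2860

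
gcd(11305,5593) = 119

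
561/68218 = 561/68218 = 0.01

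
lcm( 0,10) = 0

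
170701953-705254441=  - 534552488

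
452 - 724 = - 272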